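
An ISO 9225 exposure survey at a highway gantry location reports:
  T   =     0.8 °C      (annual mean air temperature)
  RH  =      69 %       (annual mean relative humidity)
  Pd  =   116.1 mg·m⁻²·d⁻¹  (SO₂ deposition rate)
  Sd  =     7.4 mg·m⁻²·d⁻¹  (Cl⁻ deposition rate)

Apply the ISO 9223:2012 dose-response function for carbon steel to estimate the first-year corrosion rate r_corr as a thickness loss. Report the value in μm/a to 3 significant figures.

r_corr = 24.5 μm/a

carbon steel: f(T) = +0.150·(T−10) [T≤10 °C] = -1.3800
  SO₂ term: 1.77·116.1^0.52·exp(0.02·69-1.3800) = 20.97
  Sd branch = 0.102·Sd^0.62·e^(0.033·RH+0.04·T) = 3.551 μm/a
  r_corr = 20.97 + 3.551 = 24.52 μm/a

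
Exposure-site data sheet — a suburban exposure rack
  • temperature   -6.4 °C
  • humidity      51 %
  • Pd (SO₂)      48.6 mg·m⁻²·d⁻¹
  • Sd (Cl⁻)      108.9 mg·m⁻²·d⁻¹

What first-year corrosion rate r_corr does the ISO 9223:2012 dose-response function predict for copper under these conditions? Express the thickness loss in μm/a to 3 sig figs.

copper: T≤10 °C ⇒ hinge +0.126·(-6.4−10) = -2.0664
  sulphur-dioxide contribution → 0.03734 μm/a
  chloride contribution → 0.1667 μm/a
  total first-year rate 0.204 μm/a

r_corr = 0.204 μm/a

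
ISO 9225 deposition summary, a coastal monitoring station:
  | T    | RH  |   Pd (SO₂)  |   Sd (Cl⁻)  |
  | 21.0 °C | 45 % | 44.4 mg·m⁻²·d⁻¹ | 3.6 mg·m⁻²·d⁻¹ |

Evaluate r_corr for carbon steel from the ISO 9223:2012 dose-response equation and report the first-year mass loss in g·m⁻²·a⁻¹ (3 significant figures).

r_corr = 154 g·m⁻²·a⁻¹

carbon steel: f(T) = -0.054·(T−10) [T>10 °C] = -0.5940
  Pd branch = 1.77·Pd^0.52·e^(0.02·RH+f) = 17.28 μm/a
  Sd branch = 0.102·Sd^0.62·e^(0.033·RH+0.04·T) = 2.308 μm/a
  r_corr = 17.28 + 2.308 = 19.59 μm/a
Convert to mass loss: 19.59 μm/a × 7.85 g/cm³ = 153.8 g·m⁻²·a⁻¹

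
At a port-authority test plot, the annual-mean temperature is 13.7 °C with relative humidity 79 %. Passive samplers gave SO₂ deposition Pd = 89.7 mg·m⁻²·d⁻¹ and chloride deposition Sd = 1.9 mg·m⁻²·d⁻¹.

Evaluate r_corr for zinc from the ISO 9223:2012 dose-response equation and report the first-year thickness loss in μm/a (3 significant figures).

r_corr = 2.87 μm/a

zinc: f(T) = -0.071·(T−10) [T>10 °C] = -0.2627
  sulphur-dioxide contribution → 2.716 μm/a
  chloride contribution → 0.1521 μm/a
  ⇒ r_corr(zinc) = 2.868 μm/a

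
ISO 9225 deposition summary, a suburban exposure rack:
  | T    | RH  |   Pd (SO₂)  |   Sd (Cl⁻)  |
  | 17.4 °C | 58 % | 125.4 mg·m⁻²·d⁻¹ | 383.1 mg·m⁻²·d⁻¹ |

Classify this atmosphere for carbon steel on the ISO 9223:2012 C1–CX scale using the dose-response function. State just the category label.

C5

carbon steel: T>10 °C ⇒ hinge -0.054·(17.4−10) = -0.3996
  Pd branch = 1.77·Pd^0.52·e^(0.02·RH+f) = 46.7 μm/a
  Cl⁻ term: 0.102·383.1^0.62·exp(0.033·58+0.04·17.4) = 55.43
  r_corr = 46.7 + 55.43 = 102.1 μm/a
102 μm/a falls in (80, 200] for carbon steel → category C5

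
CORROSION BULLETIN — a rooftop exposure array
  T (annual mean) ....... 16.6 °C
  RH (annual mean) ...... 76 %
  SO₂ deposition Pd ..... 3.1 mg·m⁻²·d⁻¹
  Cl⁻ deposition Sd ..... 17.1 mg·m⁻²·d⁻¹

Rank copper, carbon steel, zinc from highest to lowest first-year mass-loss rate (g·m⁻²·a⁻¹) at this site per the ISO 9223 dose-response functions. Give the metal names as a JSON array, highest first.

["carbon steel", "copper", "zinc"]

copper: temperature factor f = -0.080·(6.6) = -0.5280
  sulphur-dioxide contribution → 0.3716 μm/a
  chloride contribution → 0.7676 μm/a
  ⇒ r_corr(copper) = 1.139 μm/a
  mass loss = 1.139 μm/a × 8.96 g/cm³ = 10.21 g·m⁻²·a⁻¹
carbon steel: f(T) = -0.054·(T−10) [T>10 °C] = -0.3564
  sulphur-dioxide contribution → 10.21 μm/a
  chloride contribution → 14.15 μm/a
  total first-year rate 24.35 μm/a
  mass loss = 24.35 μm/a × 7.85 g/cm³ = 191.2 g·m⁻²·a⁻¹
zinc: temperature factor f = -0.071·(6.6) = -0.4686
  sulphur-dioxide contribution → 0.4381 μm/a
  chloride contribution → 0.6648 μm/a
  total first-year rate 1.103 μm/a
  mass loss = 1.103 μm/a × 7.14 g/cm³ = 7.875 g·m⁻²·a⁻¹
Ordering by g·m⁻²·a⁻¹: carbon steel (191) > copper (10.2) > zinc (7.87)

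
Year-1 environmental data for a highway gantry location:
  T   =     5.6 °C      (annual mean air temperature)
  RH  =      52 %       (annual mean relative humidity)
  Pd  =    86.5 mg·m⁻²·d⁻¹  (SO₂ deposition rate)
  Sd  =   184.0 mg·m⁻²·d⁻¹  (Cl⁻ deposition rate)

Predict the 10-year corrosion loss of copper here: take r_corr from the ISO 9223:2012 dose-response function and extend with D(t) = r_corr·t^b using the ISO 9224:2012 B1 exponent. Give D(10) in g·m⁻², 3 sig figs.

D(10) = 23.6 g·m⁻²

copper: temperature factor f = +0.126·(-4.4) = -0.5544
  SO₂ term: 0.0053·86.5^0.26·exp(0.059·52-0.5544) = 0.2087
  Cl⁻ term: 0.01025·184.0^0.27·exp(0.036·52+0.049·5.6) = 0.3584
  sum: 0.2087 + 0.3584 → r_corr = 0.5671 μm/a
ISO 9224: D(t) = r_corr · t^b with b = 0.667 (copper, B1)
  D(10) = 0.5671 × 10^0.667 = 0.5671 × 4.645 = 2.634 μm
  Mass loss = 2.634 μm × 8.96 g/cm³ = 23.6 g·m⁻²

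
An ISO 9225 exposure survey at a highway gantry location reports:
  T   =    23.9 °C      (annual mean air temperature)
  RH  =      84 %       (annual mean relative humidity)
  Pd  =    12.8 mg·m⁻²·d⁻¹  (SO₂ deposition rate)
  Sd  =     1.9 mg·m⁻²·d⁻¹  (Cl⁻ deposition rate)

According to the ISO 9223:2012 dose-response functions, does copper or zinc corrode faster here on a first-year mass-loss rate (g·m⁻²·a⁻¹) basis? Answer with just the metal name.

copper: temperature factor f = -0.080·(13.9) = -1.1120
  sulphur-dioxide contribution → 0.4804 μm/a
  chloride contribution → 0.8089 μm/a
  total first-year rate 1.289 μm/a
  mass loss = 1.289 μm/a × 8.96 g/cm³ = 11.55 g·m⁻²·a⁻¹
zinc: T>10 °C ⇒ hinge -0.071·(23.9−10) = -0.9869
  sulphur-dioxide contribution → 0.7035 μm/a
  chloride contribution → 0.3767 μm/a
  total first-year rate 1.08 μm/a
  mass loss = 1.08 μm/a × 7.14 g/cm³ = 7.713 g·m⁻²·a⁻¹
Ordering by g·m⁻²·a⁻¹: copper (11.6) > zinc (7.71)

copper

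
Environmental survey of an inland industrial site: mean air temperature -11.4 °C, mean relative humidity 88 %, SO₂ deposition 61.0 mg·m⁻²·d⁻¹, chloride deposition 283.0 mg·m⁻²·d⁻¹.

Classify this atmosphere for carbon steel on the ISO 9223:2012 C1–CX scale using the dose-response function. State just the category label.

C3

carbon steel: temperature factor f = +0.150·(-21.4) = -3.2100
  Pd branch = 1.77·Pd^0.52·e^(0.02·RH+f) = 3.521 μm/a
  Cl⁻ term: 0.102·283.0^0.62·exp(0.033·88+0.04·-11.4) = 39.07
  r_corr = 3.521 + 39.07 = 42.59 μm/a
Category bounds: 25…50 μm/a bracket r_corr ⇒ C3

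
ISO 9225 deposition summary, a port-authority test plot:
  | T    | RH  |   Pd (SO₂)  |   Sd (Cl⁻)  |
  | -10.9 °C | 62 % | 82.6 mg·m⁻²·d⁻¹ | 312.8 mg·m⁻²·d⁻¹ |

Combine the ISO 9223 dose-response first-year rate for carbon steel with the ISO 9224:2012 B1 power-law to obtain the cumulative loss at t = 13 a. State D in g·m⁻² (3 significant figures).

carbon steel: temperature factor f = +0.150·(-20.9) = -3.1350
  Pd branch = 1.77·Pd^0.52·e^(0.02·RH+f) = 2.641 μm/a
  Sd branch = 0.102·Sd^0.62·e^(0.033·RH+0.04·T) = 17.98 μm/a
  r_corr = 2.641 + 17.98 = 20.63 μm/a
Long-term exponent b (ISO 9224 Table 2, B1) = 0.523
  D(13) = 20.63 × 13^0.523 = 20.63 × 3.825 = 78.88 μm
  Mass loss = 78.88 μm × 7.85 g/cm³ = 619.2 g·m⁻²

D(13) = 619 g·m⁻²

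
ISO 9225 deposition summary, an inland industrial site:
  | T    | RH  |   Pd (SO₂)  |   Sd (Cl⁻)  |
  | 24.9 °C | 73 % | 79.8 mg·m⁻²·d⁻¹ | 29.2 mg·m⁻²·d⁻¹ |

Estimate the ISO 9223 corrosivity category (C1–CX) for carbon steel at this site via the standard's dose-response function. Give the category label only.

C4

carbon steel: f(T) = -0.054·(T−10) [T>10 °C] = -0.8046
  sulphur-dioxide contribution → 33.24 μm/a
  chloride contribution → 24.88 μm/a
  ⇒ r_corr(carbon steel) = 58.12 μm/a
Category bounds: 50…80 μm/a bracket r_corr ⇒ C4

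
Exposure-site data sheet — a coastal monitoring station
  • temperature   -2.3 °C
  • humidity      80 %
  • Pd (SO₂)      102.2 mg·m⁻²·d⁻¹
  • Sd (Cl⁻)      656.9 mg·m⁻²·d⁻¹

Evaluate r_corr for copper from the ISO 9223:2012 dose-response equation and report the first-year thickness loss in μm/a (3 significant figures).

copper: T≤10 °C ⇒ hinge +0.126·(-2.3−10) = -1.5498
  SO₂ term: 0.0053·102.2^0.26·exp(0.059·80-1.5498) = 0.4203
  Cl⁻ term: 0.01025·656.9^0.27·exp(0.036·80+0.049·-2.3) = 0.9403
  r_corr = 0.4203 + 0.9403 = 1.361 μm/a

r_corr = 1.36 μm/a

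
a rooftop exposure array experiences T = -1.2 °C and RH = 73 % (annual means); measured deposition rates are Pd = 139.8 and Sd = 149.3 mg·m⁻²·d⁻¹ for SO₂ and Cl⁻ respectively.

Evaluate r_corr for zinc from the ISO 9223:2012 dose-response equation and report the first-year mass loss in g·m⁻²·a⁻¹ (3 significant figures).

r_corr = 18.7 g·m⁻²·a⁻¹

zinc: T≤10 °C ⇒ hinge +0.038·(-1.2−10) = -0.4256
  sulphur-dioxide contribution → 2.129 μm/a
  chloride contribution → 0.4916 μm/a
  ⇒ r_corr(zinc) = 2.62 μm/a
Convert to mass loss: 2.62 μm/a × 7.14 g/cm³ = 18.71 g·m⁻²·a⁻¹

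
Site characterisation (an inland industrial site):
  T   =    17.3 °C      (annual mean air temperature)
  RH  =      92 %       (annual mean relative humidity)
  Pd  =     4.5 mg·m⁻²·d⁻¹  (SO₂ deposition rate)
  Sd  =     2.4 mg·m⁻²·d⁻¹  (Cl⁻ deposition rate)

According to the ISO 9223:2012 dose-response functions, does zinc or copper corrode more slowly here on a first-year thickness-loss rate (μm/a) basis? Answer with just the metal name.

zinc: temperature factor f = -0.071·(7.3) = -0.5183
  SO₂ term: 0.0129·4.5^0.44·exp(0.046·92-0.5183) = 1.025
  Cl⁻ term: 0.0175·2.4^0.57·exp(0.008·92+0.085·17.3) = 0.2618
  sum: 1.025 + 0.2618 → r_corr = 1.287 μm/a
copper: T>10 °C ⇒ hinge -0.080·(17.3−10) = -0.5840
  SO₂ term: 0.0053·4.5^0.26·exp(0.059·92-0.5840) = 0.995
  Cl⁻ term: 0.01025·2.4^0.27·exp(0.036·92+0.049·17.3) = 0.8316
  sum: 0.995 + 0.8316 → r_corr = 1.827 μm/a
Ordering by μm/a: copper (1.83) > zinc (1.29)

zinc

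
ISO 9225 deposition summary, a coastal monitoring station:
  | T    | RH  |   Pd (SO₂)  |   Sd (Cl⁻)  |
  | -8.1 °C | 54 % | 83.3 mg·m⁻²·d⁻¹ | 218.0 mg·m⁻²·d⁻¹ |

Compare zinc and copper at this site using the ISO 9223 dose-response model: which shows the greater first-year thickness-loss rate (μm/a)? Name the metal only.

zinc

zinc: f(T) = +0.038·(T−10) [T≤10 °C] = -0.6878
  sulphur-dioxide contribution → 0.5442 μm/a
  chloride contribution → 0.2914 μm/a
  ⇒ r_corr(zinc) = 0.8356 μm/a
copper: f(T) = +0.126·(T−10) [T≤10 °C] = -2.2806
  sulphur-dioxide contribution → 0.04139 μm/a
  chloride contribution → 0.2061 μm/a
  total first-year rate 0.2475 μm/a
Ordering by μm/a: zinc (0.836) > copper (0.247)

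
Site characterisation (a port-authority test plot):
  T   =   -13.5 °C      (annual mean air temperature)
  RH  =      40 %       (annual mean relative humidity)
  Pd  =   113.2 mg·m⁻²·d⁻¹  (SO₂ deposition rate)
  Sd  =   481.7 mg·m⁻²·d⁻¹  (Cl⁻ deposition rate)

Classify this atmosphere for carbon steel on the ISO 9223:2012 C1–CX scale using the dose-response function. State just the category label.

C2

carbon steel: f(T) = +0.150·(T−10) [T≤10 °C] = -3.5250
  sulphur-dioxide contribution → 1.357 μm/a
  chloride contribution → 10.25 μm/a
  ⇒ r_corr(carbon steel) = 11.61 μm/a
11.6 μm/a falls in (1.3, 25] for carbon steel → category C2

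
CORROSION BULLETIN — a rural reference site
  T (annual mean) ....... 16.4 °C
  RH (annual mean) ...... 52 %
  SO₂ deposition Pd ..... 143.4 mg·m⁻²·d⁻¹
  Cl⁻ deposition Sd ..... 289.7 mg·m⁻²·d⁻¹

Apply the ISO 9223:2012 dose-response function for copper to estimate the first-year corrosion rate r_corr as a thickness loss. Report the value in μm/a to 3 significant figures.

copper: T>10 °C ⇒ hinge -0.080·(16.4−10) = -0.5120
  Pd branch = 0.0053·Pd^0.26·e^(0.059·RH+f) = 0.2483 μm/a
  Sd branch = 0.01025·Sd^0.27·e^(0.036·RH+0.049·T) = 0.6878 μm/a
  sum: 0.2483 + 0.6878 → r_corr = 0.9361 μm/a

r_corr = 0.936 μm/a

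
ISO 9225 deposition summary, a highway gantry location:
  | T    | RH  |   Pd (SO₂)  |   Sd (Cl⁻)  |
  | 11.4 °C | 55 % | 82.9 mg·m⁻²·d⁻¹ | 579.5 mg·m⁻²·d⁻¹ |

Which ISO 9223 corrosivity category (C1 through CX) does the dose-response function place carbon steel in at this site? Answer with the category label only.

carbon steel: temperature factor f = -0.054·(1.4) = -0.0756
  SO₂ term: 1.77·82.9^0.52·exp(0.02·55-0.0756) = 49.04
  Cl⁻ term: 0.102·579.5^0.62·exp(0.033·55+0.04·11.4) = 51.05
  r_corr = 49.04 + 51.05 = 100.1 μm/a
100 μm/a falls in (80, 200] for carbon steel → category C5

C5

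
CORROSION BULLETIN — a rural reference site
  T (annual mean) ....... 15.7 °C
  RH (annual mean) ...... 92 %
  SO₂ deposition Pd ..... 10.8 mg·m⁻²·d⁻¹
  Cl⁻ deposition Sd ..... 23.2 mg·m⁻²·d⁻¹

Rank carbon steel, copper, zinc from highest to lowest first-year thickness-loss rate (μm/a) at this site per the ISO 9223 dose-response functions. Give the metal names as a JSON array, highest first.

["carbon steel", "copper", "zinc"]

carbon steel: temperature factor f = -0.054·(5.7) = -0.3078
  SO₂ term: 1.77·10.8^0.52·exp(0.02·92-0.3078) = 28.23
  Sd branch = 0.102·Sd^0.62·e^(0.033·RH+0.04·T) = 27.95 μm/a
  sum: 28.23 + 27.95 → r_corr = 56.19 μm/a
copper: f(T) = -0.080·(T−10) [T>10 °C] = -0.4560
  SO₂ term: 0.0053·10.8^0.26·exp(0.059·92-0.4560) = 1.42
  Cl⁻ term: 0.01025·23.2^0.27·exp(0.036·92+0.049·15.7) = 1.419
  r_corr = 1.42 + 1.419 = 2.839 μm/a
zinc: temperature factor f = -0.071·(5.7) = -0.4047
  Pd branch = 0.0129·Pd^0.44·e^(0.046·RH+f) = 1.688 μm/a
  Cl⁻ term: 0.0175·23.2^0.57·exp(0.008·92+0.085·15.7) = 0.8329
  r_corr = 1.688 + 0.8329 = 2.521 μm/a
Ordering by μm/a: carbon steel (56.2) > copper (2.84) > zinc (2.52)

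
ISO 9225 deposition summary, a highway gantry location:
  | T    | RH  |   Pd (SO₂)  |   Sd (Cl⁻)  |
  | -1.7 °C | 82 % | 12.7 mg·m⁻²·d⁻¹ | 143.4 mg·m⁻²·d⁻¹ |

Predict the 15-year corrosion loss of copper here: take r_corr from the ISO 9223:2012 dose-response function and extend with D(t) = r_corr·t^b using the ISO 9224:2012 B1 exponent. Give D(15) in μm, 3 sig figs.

copper: temperature factor f = +0.126·(-11.7) = -1.4742
  SO₂ term: 0.0053·12.7^0.26·exp(0.059·82-1.4742) = 0.2966
  Sd branch = 0.01025·Sd^0.27·e^(0.036·RH+0.049·T) = 0.69 μm/a
  sum: 0.2966 + 0.69 → r_corr = 0.9866 μm/a
Long-term exponent b (ISO 9224 Table 2, B1) = 0.667
  D(15) = 0.9866 × 15^0.667 = 0.9866 × 6.088 = 6.006 μm

D(15) = 6.01 μm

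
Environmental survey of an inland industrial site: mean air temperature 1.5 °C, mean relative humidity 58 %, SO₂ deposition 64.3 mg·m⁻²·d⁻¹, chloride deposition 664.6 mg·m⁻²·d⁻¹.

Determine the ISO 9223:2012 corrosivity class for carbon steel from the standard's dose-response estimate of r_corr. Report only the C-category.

carbon steel: f(T) = +0.150·(T−10) [T≤10 °C] = -1.2750
  SO₂ term: 1.77·64.3^0.52·exp(0.02·58-1.2750) = 13.75
  Cl⁻ term: 0.102·664.6^0.62·exp(0.033·58+0.04·1.5) = 41.29
  sum: 13.75 + 41.29 → r_corr = 55.04 μm/a
Category bounds: 50…80 μm/a bracket r_corr ⇒ C4

C4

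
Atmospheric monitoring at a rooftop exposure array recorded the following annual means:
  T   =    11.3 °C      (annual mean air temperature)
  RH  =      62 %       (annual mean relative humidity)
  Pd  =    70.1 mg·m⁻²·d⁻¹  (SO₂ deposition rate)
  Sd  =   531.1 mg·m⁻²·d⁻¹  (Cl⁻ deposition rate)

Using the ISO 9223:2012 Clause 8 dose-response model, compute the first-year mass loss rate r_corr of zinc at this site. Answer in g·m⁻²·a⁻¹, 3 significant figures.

zinc: temperature factor f = -0.071·(1.3) = -0.0923
  Pd branch = 0.0129·Pd^0.44·e^(0.046·RH+f) = 1.322 μm/a
  Cl⁻ term: 0.0175·531.1^0.57·exp(0.008·62+0.085·11.3) = 2.685
  sum: 1.322 + 2.685 → r_corr = 4.007 μm/a
Convert to mass loss: 4.007 μm/a × 7.14 g/cm³ = 28.61 g·m⁻²·a⁻¹

r_corr = 28.6 g·m⁻²·a⁻¹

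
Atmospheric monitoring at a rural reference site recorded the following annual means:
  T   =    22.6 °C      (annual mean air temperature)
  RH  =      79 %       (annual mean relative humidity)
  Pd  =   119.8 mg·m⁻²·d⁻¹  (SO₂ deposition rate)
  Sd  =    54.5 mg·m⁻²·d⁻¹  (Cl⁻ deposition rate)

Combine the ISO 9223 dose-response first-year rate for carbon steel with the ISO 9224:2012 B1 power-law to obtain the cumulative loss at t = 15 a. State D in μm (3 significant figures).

D(15) = 384 μm

carbon steel: f(T) = -0.054·(T−10) [T>10 °C] = -0.6804
  SO₂ term: 1.77·119.8^0.52·exp(0.02·79-0.6804) = 52.42
  Cl⁻ term: 0.102·54.5^0.62·exp(0.033·79+0.04·22.6) = 40.74
  r_corr = 52.42 + 40.74 = 93.15 μm/a
Power-law: D(15) = r_corr · 15^0.523
  D(15) = 93.15 × 15^0.523 = 93.15 × 4.122 = 384 μm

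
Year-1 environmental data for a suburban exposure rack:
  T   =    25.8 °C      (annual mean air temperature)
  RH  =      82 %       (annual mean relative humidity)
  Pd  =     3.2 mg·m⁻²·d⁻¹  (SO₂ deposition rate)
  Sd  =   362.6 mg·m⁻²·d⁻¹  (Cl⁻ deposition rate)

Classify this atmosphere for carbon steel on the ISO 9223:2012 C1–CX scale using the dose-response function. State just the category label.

carbon steel: T>10 °C ⇒ hinge -0.054·(25.8−10) = -0.8532
  sulphur-dioxide contribution → 7.118 μm/a
  chloride contribution → 165.5 μm/a
  ⇒ r_corr(carbon steel) = 172.6 μm/a
173 μm/a falls in (80, 200] for carbon steel → category C5

C5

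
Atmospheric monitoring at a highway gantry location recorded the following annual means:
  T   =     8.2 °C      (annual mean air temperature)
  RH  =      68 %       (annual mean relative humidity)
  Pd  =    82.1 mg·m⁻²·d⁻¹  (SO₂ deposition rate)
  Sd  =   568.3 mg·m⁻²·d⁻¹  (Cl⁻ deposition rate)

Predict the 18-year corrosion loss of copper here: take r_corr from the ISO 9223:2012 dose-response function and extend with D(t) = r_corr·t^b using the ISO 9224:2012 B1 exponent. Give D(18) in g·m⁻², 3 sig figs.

copper: temperature factor f = +0.126·(-1.8) = -0.2268
  sulphur-dioxide contribution → 0.7343 μm/a
  chloride contribution → 0.982 μm/a
  total first-year rate 1.716 μm/a
Long-term exponent b (ISO 9224 Table 2, B1) = 0.667
  D(18) = 1.716 × 18^0.667 = 1.716 × 6.875 = 11.8 μm
  Mass loss = 11.8 μm × 8.96 g/cm³ = 105.7 g·m⁻²

D(18) = 106 g·m⁻²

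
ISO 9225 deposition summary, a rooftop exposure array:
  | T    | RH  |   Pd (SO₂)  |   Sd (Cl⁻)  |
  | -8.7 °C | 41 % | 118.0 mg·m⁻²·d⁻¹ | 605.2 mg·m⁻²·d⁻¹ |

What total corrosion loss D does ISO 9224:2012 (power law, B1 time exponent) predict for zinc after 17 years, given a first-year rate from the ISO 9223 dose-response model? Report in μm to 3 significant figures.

D(17) = 7.88 μm

zinc: T≤10 °C ⇒ hinge +0.038·(-8.7−10) = -0.7106
  sulphur-dioxide contribution → 0.3409 μm/a
  chloride contribution → 0.4467 μm/a
  ⇒ r_corr(zinc) = 0.7876 μm/a
ISO 9224: D(t) = r_corr · t^b with b = 0.813 (zinc, B1)
  D(17) = 0.7876 × 17^0.813 = 0.7876 × 10.01 = 7.883 μm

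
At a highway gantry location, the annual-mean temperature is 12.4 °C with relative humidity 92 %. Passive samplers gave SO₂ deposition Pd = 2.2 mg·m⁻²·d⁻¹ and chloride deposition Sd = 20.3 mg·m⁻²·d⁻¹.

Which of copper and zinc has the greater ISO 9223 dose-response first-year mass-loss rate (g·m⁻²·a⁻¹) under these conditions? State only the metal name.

copper: f(T) = -0.080·(T−10) [T>10 °C] = -0.1920
  sulphur-dioxide contribution → 1.223 μm/a
  chloride contribution → 1.164 μm/a
  total first-year rate 2.387 μm/a
  mass loss = 2.387 μm/a × 8.96 g/cm³ = 21.38 g·m⁻²·a⁻¹
zinc: T>10 °C ⇒ hinge -0.071·(12.4−10) = -0.1704
  sulphur-dioxide contribution → 1.06 μm/a
  chloride contribution → 0.583 μm/a
  ⇒ r_corr(zinc) = 1.643 μm/a
  mass loss = 1.643 μm/a × 7.14 g/cm³ = 11.73 g·m⁻²·a⁻¹
Ordering by g·m⁻²·a⁻¹: copper (21.4) > zinc (11.7)

copper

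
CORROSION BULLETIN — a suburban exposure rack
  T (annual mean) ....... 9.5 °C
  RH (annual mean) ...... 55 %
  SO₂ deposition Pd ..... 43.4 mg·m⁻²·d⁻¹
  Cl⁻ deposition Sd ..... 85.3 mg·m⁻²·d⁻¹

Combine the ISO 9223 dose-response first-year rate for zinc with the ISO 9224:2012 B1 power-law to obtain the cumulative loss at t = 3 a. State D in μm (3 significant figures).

zinc: T≤10 °C ⇒ hinge +0.038·(9.5−10) = -0.0190
  sulphur-dioxide contribution → 0.8348 μm/a
  chloride contribution → 0.7682 μm/a
  total first-year rate 1.603 μm/a
Long-term exponent b (ISO 9224 Table 2, B1) = 0.813
  D(3) = 1.603 × 3^0.813 = 1.603 × 2.443 = 3.916 μm

D(3) = 3.92 μm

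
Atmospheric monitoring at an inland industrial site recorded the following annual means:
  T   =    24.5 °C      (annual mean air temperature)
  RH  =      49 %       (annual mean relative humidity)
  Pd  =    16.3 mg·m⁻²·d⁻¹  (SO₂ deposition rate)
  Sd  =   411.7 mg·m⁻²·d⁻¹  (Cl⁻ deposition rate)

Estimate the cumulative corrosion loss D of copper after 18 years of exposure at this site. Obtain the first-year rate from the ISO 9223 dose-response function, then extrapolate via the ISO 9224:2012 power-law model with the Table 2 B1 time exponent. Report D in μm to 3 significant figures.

copper: temperature factor f = -0.080·(14.5) = -1.1600
  sulphur-dioxide contribution → 0.06183 μm/a
  chloride contribution → 1.01 μm/a
  ⇒ r_corr(copper) = 1.071 μm/a
Long-term exponent b (ISO 9224 Table 2, B1) = 0.667
  D(18) = 1.071 × 18^0.667 = 1.071 × 6.875 = 7.366 μm

D(18) = 7.37 μm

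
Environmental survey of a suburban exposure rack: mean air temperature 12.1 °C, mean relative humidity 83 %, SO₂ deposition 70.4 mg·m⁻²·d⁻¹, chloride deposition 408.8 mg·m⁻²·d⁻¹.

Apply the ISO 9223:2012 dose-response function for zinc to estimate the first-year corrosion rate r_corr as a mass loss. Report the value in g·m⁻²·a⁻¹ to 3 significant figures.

zinc: T>10 °C ⇒ hinge -0.071·(12.1−10) = -0.1491
  sulphur-dioxide contribution → 3.288 μm/a
  chloride contribution → 2.928 μm/a
  ⇒ r_corr(zinc) = 6.216 μm/a
Convert to mass loss: 6.216 μm/a × 7.14 g/cm³ = 44.38 g·m⁻²·a⁻¹

r_corr = 44.4 g·m⁻²·a⁻¹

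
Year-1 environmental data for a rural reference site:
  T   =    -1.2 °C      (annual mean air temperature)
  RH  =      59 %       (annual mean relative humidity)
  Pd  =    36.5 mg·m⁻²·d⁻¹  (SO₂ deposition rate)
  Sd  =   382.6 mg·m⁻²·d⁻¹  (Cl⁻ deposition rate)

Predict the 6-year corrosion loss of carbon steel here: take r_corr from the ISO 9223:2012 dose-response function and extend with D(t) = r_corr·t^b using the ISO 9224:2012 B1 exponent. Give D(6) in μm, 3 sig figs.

carbon steel: f(T) = +0.150·(T−10) [T≤10 °C] = -1.6800
  SO₂ term: 1.77·36.5^0.52·exp(0.02·59-1.6800) = 6.97
  Cl⁻ term: 0.102·382.6^0.62·exp(0.033·59+0.04·-1.2) = 27.2
  r_corr = 6.97 + 27.2 = 34.17 μm/a
Power-law: D(6) = r_corr · 6^0.523
  D(6) = 34.17 × 6^0.523 = 34.17 × 2.553 = 87.23 μm

D(6) = 87.2 μm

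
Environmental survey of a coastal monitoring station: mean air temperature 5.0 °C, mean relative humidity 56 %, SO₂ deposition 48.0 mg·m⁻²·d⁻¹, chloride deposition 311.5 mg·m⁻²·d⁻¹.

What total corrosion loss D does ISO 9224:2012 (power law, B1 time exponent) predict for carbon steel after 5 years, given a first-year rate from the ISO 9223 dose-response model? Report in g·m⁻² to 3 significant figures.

D(5) = 856 g·m⁻²

carbon steel: T≤10 °C ⇒ hinge +0.150·(5.0−10) = -0.7500
  SO₂ term: 1.77·48.0^0.52·exp(0.02·56-0.7500) = 19.18
  Cl⁻ term: 0.102·311.5^0.62·exp(0.033·56+0.04·5.0) = 27.8
  sum: 19.18 + 27.8 → r_corr = 46.98 μm/a
Power-law: D(5) = r_corr · 5^0.523
  D(5) = 46.98 × 5^0.523 = 46.98 × 2.32 = 109 μm
  Mass loss = 109 μm × 7.85 g/cm³ = 855.7 g·m⁻²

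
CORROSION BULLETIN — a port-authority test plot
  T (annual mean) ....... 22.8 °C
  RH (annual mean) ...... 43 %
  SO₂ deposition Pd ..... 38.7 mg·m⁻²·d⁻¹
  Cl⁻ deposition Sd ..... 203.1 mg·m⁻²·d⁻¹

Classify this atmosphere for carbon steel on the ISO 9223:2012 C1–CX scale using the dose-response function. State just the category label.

C3

carbon steel: temperature factor f = -0.054·(12.8) = -0.6912
  sulphur-dioxide contribution → 14.02 μm/a
  chloride contribution → 28.3 μm/a
  total first-year rate 42.32 μm/a
Category bounds: 25…50 μm/a bracket r_corr ⇒ C3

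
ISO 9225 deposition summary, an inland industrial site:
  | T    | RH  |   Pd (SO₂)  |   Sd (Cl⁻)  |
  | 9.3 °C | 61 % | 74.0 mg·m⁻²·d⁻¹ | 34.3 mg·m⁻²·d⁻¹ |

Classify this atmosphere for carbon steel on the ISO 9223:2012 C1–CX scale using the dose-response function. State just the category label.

C4

carbon steel: f(T) = +0.150·(T−10) [T≤10 °C] = -0.1050
  Pd branch = 1.77·Pd^0.52·e^(0.02·RH+f) = 50.61 μm/a
  Cl⁻ term: 0.102·34.3^0.62·exp(0.033·61+0.04·9.3) = 9.915
  r_corr = 50.61 + 9.915 = 60.52 μm/a
Category bounds: 50…80 μm/a bracket r_corr ⇒ C4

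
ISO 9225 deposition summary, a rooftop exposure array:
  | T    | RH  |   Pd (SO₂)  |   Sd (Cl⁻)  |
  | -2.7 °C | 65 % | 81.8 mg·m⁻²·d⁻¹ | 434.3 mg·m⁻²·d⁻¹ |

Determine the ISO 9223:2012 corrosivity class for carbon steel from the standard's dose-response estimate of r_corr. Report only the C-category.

carbon steel: f(T) = +0.150·(T−10) [T≤10 °C] = -1.9050
  sulphur-dioxide contribution → 9.547 μm/a
  chloride contribution → 33.78 μm/a
  total first-year rate 43.33 μm/a
ISO 9223 Table 2 (carbon steel): 25 < 43.3 ≤ 50 μm/a ⇒ C3

C3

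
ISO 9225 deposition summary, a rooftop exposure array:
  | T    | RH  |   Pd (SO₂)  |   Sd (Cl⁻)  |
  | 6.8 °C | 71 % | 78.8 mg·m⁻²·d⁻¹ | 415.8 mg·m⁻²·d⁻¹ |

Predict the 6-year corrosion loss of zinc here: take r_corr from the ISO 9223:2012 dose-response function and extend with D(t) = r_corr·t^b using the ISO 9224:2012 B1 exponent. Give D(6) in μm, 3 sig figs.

zinc: temperature factor f = +0.038·(-3.2) = -0.1216
  Pd branch = 0.0129·Pd^0.44·e^(0.046·RH+f) = 2.045 μm/a
  Cl⁻ term: 0.0175·415.8^0.57·exp(0.008·71+0.085·6.8) = 1.712
  r_corr = 2.045 + 1.712 = 3.757 μm/a
ISO 9224: D(t) = r_corr · t^b with b = 0.813 (zinc, B1)
  D(6) = 3.757 × 6^0.813 = 3.757 × 4.292 = 16.12 μm

D(6) = 16.1 μm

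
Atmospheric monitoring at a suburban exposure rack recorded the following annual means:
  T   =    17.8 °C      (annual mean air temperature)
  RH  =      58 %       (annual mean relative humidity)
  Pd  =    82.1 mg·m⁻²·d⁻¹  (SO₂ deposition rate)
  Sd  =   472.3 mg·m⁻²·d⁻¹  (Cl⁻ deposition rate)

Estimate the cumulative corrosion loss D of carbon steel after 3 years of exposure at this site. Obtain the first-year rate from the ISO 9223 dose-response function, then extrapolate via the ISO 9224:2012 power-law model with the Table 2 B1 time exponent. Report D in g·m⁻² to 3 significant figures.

carbon steel: temperature factor f = -0.054·(7.8) = -0.4212
  sulphur-dioxide contribution → 36.67 μm/a
  chloride contribution → 64.13 μm/a
  ⇒ r_corr(carbon steel) = 100.8 μm/a
ISO 9224: D(t) = r_corr · t^b with b = 0.523 (carbon steel, B1)
  D(3) = 100.8 × 3^0.523 = 100.8 × 1.776 = 179.1 μm
  Mass loss = 179.1 μm × 7.85 g/cm³ = 1406 g·m⁻²

D(3) = 1.41e+03 g·m⁻²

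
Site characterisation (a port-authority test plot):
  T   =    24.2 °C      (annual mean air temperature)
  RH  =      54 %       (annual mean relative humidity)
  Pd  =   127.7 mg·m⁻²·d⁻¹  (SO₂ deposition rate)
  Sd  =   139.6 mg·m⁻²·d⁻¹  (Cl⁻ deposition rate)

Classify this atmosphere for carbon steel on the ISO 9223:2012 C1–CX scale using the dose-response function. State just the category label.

C4

carbon steel: temperature factor f = -0.054·(14.2) = -0.7668
  SO₂ term: 1.77·127.7^0.52·exp(0.02·54-0.7668) = 30.14
  Sd branch = 0.102·Sd^0.62·e^(0.033·RH+0.04·T) = 34.1 μm/a
  r_corr = 30.14 + 34.1 = 64.24 μm/a
Category bounds: 50…80 μm/a bracket r_corr ⇒ C4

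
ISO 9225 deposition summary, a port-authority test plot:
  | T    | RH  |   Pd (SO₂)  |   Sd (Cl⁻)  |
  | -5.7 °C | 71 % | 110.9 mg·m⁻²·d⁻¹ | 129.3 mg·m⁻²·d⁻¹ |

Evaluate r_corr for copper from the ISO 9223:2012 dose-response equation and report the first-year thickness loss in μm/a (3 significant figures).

copper: temperature factor f = +0.126·(-15.7) = -1.9782
  Pd branch = 0.0053·Pd^0.26·e^(0.059·RH+f) = 0.1645 μm/a
  Cl⁻ term: 0.01025·129.3^0.27·exp(0.036·71+0.049·-5.7) = 0.3712
  sum: 0.1645 + 0.3712 → r_corr = 0.5357 μm/a

r_corr = 0.536 μm/a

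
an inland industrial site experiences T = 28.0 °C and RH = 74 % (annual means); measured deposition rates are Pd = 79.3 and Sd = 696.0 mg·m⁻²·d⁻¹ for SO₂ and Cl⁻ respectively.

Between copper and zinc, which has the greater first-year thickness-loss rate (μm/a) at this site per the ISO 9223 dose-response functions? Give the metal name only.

zinc

copper: T>10 °C ⇒ hinge -0.080·(28.0−10) = -1.4400
  sulphur-dioxide contribution → 0.3082 μm/a
  chloride contribution → 3.397 μm/a
  total first-year rate 3.705 μm/a
zinc: T>10 °C ⇒ hinge -0.071·(28.0−10) = -1.2780
  sulphur-dioxide contribution → 0.7406 μm/a
  chloride contribution → 14.26 μm/a
  total first-year rate 15 μm/a
Ordering by μm/a: zinc (15) > copper (3.7)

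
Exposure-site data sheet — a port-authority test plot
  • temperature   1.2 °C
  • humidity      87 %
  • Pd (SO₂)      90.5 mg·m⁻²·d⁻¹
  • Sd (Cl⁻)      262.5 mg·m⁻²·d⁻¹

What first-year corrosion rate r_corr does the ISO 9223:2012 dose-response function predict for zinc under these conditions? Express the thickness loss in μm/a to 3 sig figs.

r_corr = 4.60 μm/a

zinc: T≤10 °C ⇒ hinge +0.038·(1.2−10) = -0.3344
  Pd branch = 0.0129·Pd^0.44·e^(0.046·RH+f) = 3.667 μm/a
  Sd branch = 0.0175·Sd^0.57·e^(0.008·RH+0.085·T) = 0.9301 μm/a
  sum: 3.667 + 0.9301 → r_corr = 4.597 μm/a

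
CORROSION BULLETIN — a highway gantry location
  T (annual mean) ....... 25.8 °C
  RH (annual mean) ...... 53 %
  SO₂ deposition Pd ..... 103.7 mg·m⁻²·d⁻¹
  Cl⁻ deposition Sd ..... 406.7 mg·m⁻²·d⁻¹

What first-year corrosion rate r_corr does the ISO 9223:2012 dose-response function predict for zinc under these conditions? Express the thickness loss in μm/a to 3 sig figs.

r_corr = 7.73 μm/a

zinc: f(T) = -0.071·(T−10) [T>10 °C] = -1.1218
  SO₂ term: 0.0129·103.7^0.44·exp(0.046·53-1.1218) = 0.3708
  Cl⁻ term: 0.0175·406.7^0.57·exp(0.008·53+0.085·25.8) = 7.36
  r_corr = 0.3708 + 7.36 = 7.731 μm/a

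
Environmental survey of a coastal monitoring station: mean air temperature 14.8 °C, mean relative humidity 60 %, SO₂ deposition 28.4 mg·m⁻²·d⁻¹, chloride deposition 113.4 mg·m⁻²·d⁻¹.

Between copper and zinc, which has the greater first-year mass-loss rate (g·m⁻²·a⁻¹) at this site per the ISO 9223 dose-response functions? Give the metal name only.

zinc

copper: temperature factor f = -0.080·(4.8) = -0.3840
  SO₂ term: 0.0053·28.4^0.26·exp(0.059·60-0.3840) = 0.297
  Cl⁻ term: 0.01025·113.4^0.27·exp(0.036·60+0.049·14.8) = 0.6584
  sum: 0.297 + 0.6584 → r_corr = 0.9554 μm/a
  mass loss = 0.9554 μm/a × 8.96 g/cm³ = 8.561 g·m⁻²·a⁻¹
zinc: T>10 °C ⇒ hinge -0.071·(14.8−10) = -0.3408
  Pd branch = 0.0129·Pd^0.44·e^(0.046·RH+f) = 0.632 μm/a
  Sd branch = 0.0175·Sd^0.57·e^(0.008·RH+0.085·T) = 1.476 μm/a
  r_corr = 0.632 + 1.476 = 2.108 μm/a
  mass loss = 2.108 μm/a × 7.14 g/cm³ = 15.05 g·m⁻²·a⁻¹
Ordering by g·m⁻²·a⁻¹: zinc (15) > copper (8.56)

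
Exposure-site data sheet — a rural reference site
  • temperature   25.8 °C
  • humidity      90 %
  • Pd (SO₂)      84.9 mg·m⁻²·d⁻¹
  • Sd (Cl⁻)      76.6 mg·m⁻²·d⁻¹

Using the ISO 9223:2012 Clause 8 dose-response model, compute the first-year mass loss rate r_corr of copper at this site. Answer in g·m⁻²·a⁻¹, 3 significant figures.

copper: temperature factor f = -0.080·(15.8) = -1.2640
  SO₂ term: 0.0053·84.9^0.26·exp(0.059·90-1.2640) = 0.9615
  Sd branch = 0.01025·Sd^0.27·e^(0.036·RH+0.049·T) = 2.99 μm/a
  r_corr = 0.9615 + 2.99 = 3.951 μm/a
Convert to mass loss: 3.951 μm/a × 8.96 g/cm³ = 35.4 g·m⁻²·a⁻¹

r_corr = 35.4 g·m⁻²·a⁻¹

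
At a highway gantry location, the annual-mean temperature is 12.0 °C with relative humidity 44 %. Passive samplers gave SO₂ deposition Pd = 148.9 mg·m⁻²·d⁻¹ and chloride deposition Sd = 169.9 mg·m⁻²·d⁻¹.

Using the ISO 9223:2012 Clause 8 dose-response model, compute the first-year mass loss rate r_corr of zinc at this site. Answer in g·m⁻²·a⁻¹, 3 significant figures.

r_corr = 14.7 g·m⁻²·a⁻¹

zinc: f(T) = -0.071·(T−10) [T>10 °C] = -0.1420
  sulphur-dioxide contribution → 0.7656 μm/a
  chloride contribution → 1.289 μm/a
  ⇒ r_corr(zinc) = 2.054 μm/a
Convert to mass loss: 2.054 μm/a × 7.14 g/cm³ = 14.67 g·m⁻²·a⁻¹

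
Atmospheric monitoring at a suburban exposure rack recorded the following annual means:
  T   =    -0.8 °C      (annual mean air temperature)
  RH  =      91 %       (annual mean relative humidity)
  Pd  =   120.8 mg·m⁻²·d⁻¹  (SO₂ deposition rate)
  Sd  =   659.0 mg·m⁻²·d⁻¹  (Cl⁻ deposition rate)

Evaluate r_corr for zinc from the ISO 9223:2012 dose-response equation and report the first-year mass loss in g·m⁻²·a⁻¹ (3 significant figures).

zinc: f(T) = +0.038·(T−10) [T≤10 °C] = -0.4104
  Pd branch = 0.0129·Pd^0.44·e^(0.046·RH+f) = 4.639 μm/a
  Cl⁻ term: 0.0175·659.0^0.57·exp(0.008·91+0.085·-0.8) = 1.369
  r_corr = 4.639 + 1.369 = 6.008 μm/a
Convert to mass loss: 6.008 μm/a × 7.14 g/cm³ = 42.9 g·m⁻²·a⁻¹

r_corr = 42.9 g·m⁻²·a⁻¹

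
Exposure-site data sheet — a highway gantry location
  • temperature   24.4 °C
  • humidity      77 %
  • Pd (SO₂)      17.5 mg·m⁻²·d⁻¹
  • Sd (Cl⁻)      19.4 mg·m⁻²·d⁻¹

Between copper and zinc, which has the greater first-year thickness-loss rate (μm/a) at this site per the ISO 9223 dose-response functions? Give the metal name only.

copper: f(T) = -0.080·(T−10) [T>10 °C] = -1.1520
  SO₂ term: 0.0053·17.5^0.26·exp(0.059·77-1.1520) = 0.3313
  Cl⁻ term: 0.01025·19.4^0.27·exp(0.036·77+0.049·24.4) = 1.207
  r_corr = 0.3313 + 1.207 = 1.538 μm/a
zinc: T>10 °C ⇒ hinge -0.071·(24.4−10) = -1.0224
  SO₂ term: 0.0129·17.5^0.44·exp(0.046·77-1.0224) = 0.5646
  Sd branch = 0.0175·Sd^0.57·e^(0.008·RH+0.085·T) = 1.397 μm/a
  sum: 0.5646 + 1.397 → r_corr = 1.962 μm/a
Ordering by μm/a: zinc (1.96) > copper (1.54)

zinc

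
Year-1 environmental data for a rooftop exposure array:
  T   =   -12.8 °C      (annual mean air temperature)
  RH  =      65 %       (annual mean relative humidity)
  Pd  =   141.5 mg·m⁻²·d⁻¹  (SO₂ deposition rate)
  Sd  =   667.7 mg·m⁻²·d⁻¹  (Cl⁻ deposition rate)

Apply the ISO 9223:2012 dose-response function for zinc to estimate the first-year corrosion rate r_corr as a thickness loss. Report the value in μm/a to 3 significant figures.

r_corr = 1.36 μm/a

zinc: temperature factor f = +0.038·(-22.8) = -0.8664
  Pd branch = 0.0129·Pd^0.44·e^(0.046·RH+f) = 0.9532 μm/a
  Cl⁻ term: 0.0175·667.7^0.57·exp(0.008·65+0.085·-12.8) = 0.404
  r_corr = 0.9532 + 0.404 = 1.357 μm/a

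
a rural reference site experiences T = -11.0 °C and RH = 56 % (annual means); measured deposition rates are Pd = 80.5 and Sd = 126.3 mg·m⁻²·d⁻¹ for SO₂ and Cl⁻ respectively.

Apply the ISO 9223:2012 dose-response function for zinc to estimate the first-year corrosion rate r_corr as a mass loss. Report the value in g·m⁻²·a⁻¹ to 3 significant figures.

r_corr = 4.97 g·m⁻²·a⁻¹

zinc: T≤10 °C ⇒ hinge +0.038·(-11.0−10) = -0.7980
  SO₂ term: 0.0129·80.5^0.44·exp(0.046·56-0.7980) = 0.5264
  Sd branch = 0.0175·Sd^0.57·e^(0.008·RH+0.085·T) = 0.1696 μm/a
  r_corr = 0.5264 + 0.1696 = 0.696 μm/a
Convert to mass loss: 0.696 μm/a × 7.14 g/cm³ = 4.969 g·m⁻²·a⁻¹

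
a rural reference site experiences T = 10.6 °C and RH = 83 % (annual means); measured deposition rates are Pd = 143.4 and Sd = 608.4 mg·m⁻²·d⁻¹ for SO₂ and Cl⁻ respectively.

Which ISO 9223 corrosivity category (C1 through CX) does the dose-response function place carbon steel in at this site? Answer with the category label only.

CX

carbon steel: temperature factor f = -0.054·(0.6) = -0.0324
  SO₂ term: 1.77·143.4^0.52·exp(0.02·83-0.0324) = 119.2
  Cl⁻ term: 0.102·608.4^0.62·exp(0.033·83+0.04·10.6) = 128.4
  r_corr = 119.2 + 128.4 = 247.6 μm/a
248 μm/a falls in (200, 700] for carbon steel → category CX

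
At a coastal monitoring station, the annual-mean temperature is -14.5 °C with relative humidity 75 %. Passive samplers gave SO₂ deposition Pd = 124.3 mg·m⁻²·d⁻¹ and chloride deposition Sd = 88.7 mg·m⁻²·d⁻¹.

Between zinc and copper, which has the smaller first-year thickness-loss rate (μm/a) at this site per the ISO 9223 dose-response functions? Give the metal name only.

copper

zinc: temperature factor f = +0.038·(-24.5) = -0.9310
  SO₂ term: 0.0129·124.3^0.44·exp(0.046·75-0.9310) = 1.337
  Sd branch = 0.0175·Sd^0.57·e^(0.008·RH+0.085·T) = 0.1199 μm/a
  sum: 1.337 + 0.1199 → r_corr = 1.457 μm/a
copper: T≤10 °C ⇒ hinge +0.126·(-14.5−10) = -3.0870
  Pd branch = 0.0053·Pd^0.26·e^(0.059·RH+f) = 0.07078 μm/a
  Sd branch = 0.01025·Sd^0.27·e^(0.036·RH+0.049·T) = 0.2516 μm/a
  r_corr = 0.07078 + 0.2516 = 0.3224 μm/a
Ordering by μm/a: zinc (1.46) > copper (0.322)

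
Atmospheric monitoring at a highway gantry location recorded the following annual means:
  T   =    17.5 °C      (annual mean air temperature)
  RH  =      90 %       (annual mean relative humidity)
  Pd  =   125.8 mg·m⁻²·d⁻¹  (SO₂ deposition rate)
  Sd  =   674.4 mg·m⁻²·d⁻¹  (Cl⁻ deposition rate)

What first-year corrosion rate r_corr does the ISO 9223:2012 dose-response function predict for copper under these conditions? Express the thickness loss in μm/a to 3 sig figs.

r_corr = 5.65 μm/a

copper: temperature factor f = -0.080·(7.5) = -0.6000
  SO₂ term: 0.0053·125.8^0.26·exp(0.059·90-0.6000) = 2.069
  Cl⁻ term: 0.01025·674.4^0.27·exp(0.036·90+0.049·17.5) = 3.581
  r_corr = 2.069 + 3.581 = 5.65 μm/a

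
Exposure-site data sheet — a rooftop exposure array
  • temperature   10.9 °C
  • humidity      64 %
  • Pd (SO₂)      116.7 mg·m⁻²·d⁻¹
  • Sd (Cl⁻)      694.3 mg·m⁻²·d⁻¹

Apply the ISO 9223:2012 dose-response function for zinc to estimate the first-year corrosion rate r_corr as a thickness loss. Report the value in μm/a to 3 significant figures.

r_corr = 4.94 μm/a

zinc: T>10 °C ⇒ hinge -0.071·(10.9−10) = -0.0639
  sulphur-dioxide contribution → 1.866 μm/a
  chloride contribution → 3.072 μm/a
  total first-year rate 4.938 μm/a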